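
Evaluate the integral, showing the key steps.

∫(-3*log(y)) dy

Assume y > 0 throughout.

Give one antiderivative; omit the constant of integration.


Step 1. Integrate ∫(-3*log(y)) dy by parts with u = log(y), dv = (-3) dy, so v = -3*y [assuming y > 0]: now -3*y*log(y) + ∫(3) dy.
Step 2. Evaluate the standard form: now -3*y*log(y) + 3*y.
Answer: -3*y*log(y) + 3*y.


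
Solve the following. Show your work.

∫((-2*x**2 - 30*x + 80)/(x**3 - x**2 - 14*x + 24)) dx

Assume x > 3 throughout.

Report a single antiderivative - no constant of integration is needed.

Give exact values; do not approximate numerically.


Step 1. Decompose ∫((-2*x**2 - 30*x + 80)/(x**3 - x**2 - 14*x + 24)) dx by partial fractions, (-2*x**2 - 30*x + 80)/(x**3 - x**2 - 14*x + 24) = 4/(x + 4) - 2/(x - 2) - 4/(x - 3): now ∫(-4/(x - 3)) dx + ∫(-2/(x - 2)) dx + ∫(4/(x + 4)) dx.
Step 2. Evaluate the standard form [assuming x > 2]: now -2*log(x - 2) + ∫(-4/(x - 3)) dx + ∫(4/(x + 4)) dx.
Step 3. Evaluate the standard form [assuming x > -4]: now -2*log(x - 2) + 4*log(x + 4) + ∫(-4/(x - 3)) dx.
Step 4. Evaluate the standard form [assuming x > 3]: now -4*log(x - 3) - 2*log(x - 2) + 4*log(x + 4).
Answer: -4*log(x - 3) - 2*log(x - 2) + 4*log(x + 4).


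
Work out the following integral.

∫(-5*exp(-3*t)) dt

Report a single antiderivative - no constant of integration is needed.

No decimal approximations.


Answer: 5*exp(-3*t)/3.


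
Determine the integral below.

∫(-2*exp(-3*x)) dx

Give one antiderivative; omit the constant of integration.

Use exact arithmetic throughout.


Answer: 2*exp(-3*x)/3.


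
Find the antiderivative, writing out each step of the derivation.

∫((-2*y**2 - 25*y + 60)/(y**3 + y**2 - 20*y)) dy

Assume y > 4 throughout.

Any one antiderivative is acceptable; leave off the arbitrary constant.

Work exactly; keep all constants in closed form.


Step 1. Decompose ∫((-2*y**2 - 25*y + 60)/(y**3 + y**2 - 20*y)) dy by partial fractions, (-2*y**2 - 25*y + 60)/(y**3 + y**2 - 20*y) = 3/(y + 5) - 2/(y - 4) - 3/y: now ∫(-3/y) dy + ∫(-2/(y - 4)) dy + ∫(3/(y + 5)) dy.
Step 2. Evaluate the standard form [assuming y > 0]: now -3*log(y) + ∫(-2/(y - 4)) dy + ∫(3/(y + 5)) dy.
Step 3. Evaluate the standard form [assuming y > 4]: now -3*log(y) - 2*log(y - 4) + ∫(3/(y + 5)) dy.
Step 4. Evaluate the standard form [assuming y > -5]: now -3*log(y) - 2*log(y - 4) + 3*log(y + 5).
Answer: -3*log(y) - 2*log(y - 4) + 3*log(y + 5).


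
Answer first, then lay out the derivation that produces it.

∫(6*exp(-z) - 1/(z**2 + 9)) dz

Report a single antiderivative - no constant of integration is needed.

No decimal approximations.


The answer is -atan(z/3)/3 - 6*exp(-z).
Step 1. Rewrite: now ∫(-1/(z**2 + 9)) dz + ∫(6*exp(-z)) dz.
Step 2. Evaluate the standard form: now -atan(z/3)/3 + ∫(6*exp(-z)) dz.
Step 3. Evaluate the standard form: now -atan(z/3)/3 - 6*exp(-z).
Answer: -atan(z/3)/3 - 6*exp(-z).


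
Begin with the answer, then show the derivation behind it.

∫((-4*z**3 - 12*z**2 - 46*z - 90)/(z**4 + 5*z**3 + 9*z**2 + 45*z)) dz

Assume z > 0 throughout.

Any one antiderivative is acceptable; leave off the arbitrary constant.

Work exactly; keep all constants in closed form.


The answer is -2*log(z) - 2*log(z + 5) - 2*atan(z/3)/3.
Step 1. Decompose ∫((-4*z**3 - 12*z**2 - 46*z - 90)/(z**4 + 5*z**3 + 9*z**2 + 45*z)) dz by partial fractions, (-4*z**3 - 12*z**2 - 46*z - 90)/(z**4 + 5*z**3 + 9*z**2 + 45*z) = -2/(z**2 + 9) - 2/(z + 5) - 2/z: now ∫(-2/z) dz + ∫(-2/(z + 5)) dz + ∫(-2/(z**2 + 9)) dz.
Step 2. Evaluate the standard form [assuming z > 0]: now -2*log(z) + ∫(-2/(z + 5)) dz + ∫(-2/(z**2 + 9)) dz.
Step 3. Evaluate the standard form [assuming z > -5]: now -2*log(z) - 2*log(z + 5) + ∫(-2/(z**2 + 9)) dz.
Step 4. Evaluate the standard form: now -2*log(z) - 2*log(z + 5) - 2*atan(z/3)/3.
Answer: -2*log(z) - 2*log(z + 5) - 2*atan(z/3)/3.


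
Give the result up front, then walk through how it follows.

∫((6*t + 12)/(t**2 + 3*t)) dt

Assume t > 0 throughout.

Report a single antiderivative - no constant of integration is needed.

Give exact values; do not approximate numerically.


The answer is 4*log(t) + 2*log(t + 3).
Step 1. Decompose ∫((6*t + 12)/(t**2 + 3*t)) dt by partial fractions, (6*t + 12)/(t**2 + 3*t) = 2/(t + 3) + 4/t: now ∫(4/t) dt + ∫(2/(t + 3)) dt.
Step 2. Evaluate the standard form [assuming t > 0]: now 4*log(t) + ∫(2/(t + 3)) dt.
Step 3. Evaluate the standard form [assuming t > -3]: now 4*log(t) + 2*log(t + 3).
Answer: 4*log(t) + 2*log(t + 3).


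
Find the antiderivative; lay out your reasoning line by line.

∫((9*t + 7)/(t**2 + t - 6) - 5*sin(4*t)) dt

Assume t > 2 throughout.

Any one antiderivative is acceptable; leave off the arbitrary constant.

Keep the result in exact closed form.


Step 1. Rewrite: now ∫((9*t + 7)/(t**2 + t - 6)) dt + ∫(-5*sin(4*t)) dt.
Step 2. Evaluate the standard form: now 5*cos(4*t)/4 + ∫((9*t + 7)/(t**2 + t - 6)) dt.
Step 3. Decompose ∫((9*t + 7)/(t**2 + t - 6)) dt by partial fractions, (9*t + 7)/(t**2 + t - 6) = 4/(t + 3) + 5/(t - 2): now 5*cos(4*t)/4 + ∫(5/(t - 2)) dt + ∫(4/(t + 3)) dt.
Step 4. Evaluate the standard form [assuming t > 2]: now 5*log(t - 2) + 5*cos(4*t)/4 + ∫(4/(t + 3)) dt.
Step 5. Evaluate the standard form [assuming t > -3]: now 5*log(t - 2) + 4*log(t + 3) + 5*cos(4*t)/4.
Answer: 5*log(t - 2) + 4*log(t + 3) + 5*cos(4*t)/4.


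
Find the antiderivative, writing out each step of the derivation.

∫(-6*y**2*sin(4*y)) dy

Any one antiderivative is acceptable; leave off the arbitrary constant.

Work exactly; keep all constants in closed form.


Step 1. Integrate ∫(-6*y**2*sin(4*y)) dy by parts with u = y**2, dv = (-6*sin(4*y)) dy, so v = 3*cos(4*y)/2: now 3*y**2*cos(4*y)/2 + ∫(-3*y*cos(4*y)) dy.
Step 2. Integrate ∫(-3*y*cos(4*y)) dy by parts with u = y, dv = (-3*cos(4*y)) dy, so v = -3*sin(4*y)/4: now 3*y**2*cos(4*y)/2 - 3*y*sin(4*y)/4 + ∫(3*sin(4*y)/4) dy.
Step 3. Evaluate the standard form: now 3*y**2*cos(4*y)/2 - 3*y*sin(4*y)/4 - 3*cos(4*y)/16.
Answer: 3*y**2*cos(4*y)/2 - 3*y*sin(4*y)/4 - 3*cos(4*y)/16.


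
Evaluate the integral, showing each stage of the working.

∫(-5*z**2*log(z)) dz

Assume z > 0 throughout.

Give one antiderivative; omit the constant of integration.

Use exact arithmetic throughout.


Step 1. Integrate ∫(-5*z**2*log(z)) dz by parts with u = log(z), dv = (-5*z**2) dz, so v = -5*z**3/3 [assuming z > 0]: now -5*z**3*log(z)/3 + ∫(5*z**2/3) dz.
Step 2. Evaluate the standard form: now -5*z**3*log(z)/3 + 5*z**3/9.
Answer: -5*z**3*log(z)/3 + 5*z**3/9.


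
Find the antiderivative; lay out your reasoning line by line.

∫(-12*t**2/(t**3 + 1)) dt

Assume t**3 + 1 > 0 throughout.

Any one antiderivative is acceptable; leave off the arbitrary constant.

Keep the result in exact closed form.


Step 1. Substitute u = t**3 + 1, turning ∫(-12*t**2/(t**3 + 1)) dt into ∫(-4/u) du: now ∫(-4/u) du.
Step 2. Evaluate the standard form [assuming u > 0]: now -4*log(u).
Step 3. Substitute back u = t**3 + 1: now -4*log(t**3 + 1).
Answer: -4*log(t**3 + 1).


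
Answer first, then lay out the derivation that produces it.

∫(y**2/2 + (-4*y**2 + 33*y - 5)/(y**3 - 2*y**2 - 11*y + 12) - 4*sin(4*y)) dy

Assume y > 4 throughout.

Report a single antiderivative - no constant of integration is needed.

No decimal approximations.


The answer is y**3/6 + 3*log(y - 4) - 2*log(y - 1) - 5*log(y + 3) + cos(4*y).
Step 1. Rewrite: now ∫(y**2/2) dy + ∫((-4*y**2 + 33*y - 5)/(y**3 - 2*y**2 - 11*y + 12)) dy + ∫(-4*sin(4*y)) dy.
Step 2. Decompose ∫((-4*y**2 + 33*y - 5)/(y**3 - 2*y**2 - 11*y + 12)) dy by partial fractions, (-4*y**2 + 33*y - 5)/(y**3 - 2*y**2 - 11*y + 12) = -5/(y + 3) - 2/(y - 1) + 3/(y - 4): now ∫(y**2/2) dy + ∫(3/(y - 4)) dy + ∫(-2/(y - 1)) dy + ∫(-5/(y + 3)) dy + ∫(-4*sin(4*y)) dy.
Step 3. Evaluate the standard form [assuming y > -3]: now -5*log(y + 3) + ∫(y**2/2) dy + ∫(3/(y - 4)) dy + ∫(-2/(y - 1)) dy + ∫(-4*sin(4*y)) dy.
Step 4. Evaluate the standard form [assuming y > 1]: now -2*log(y - 1) - 5*log(y + 3) + ∫(y**2/2) dy + ∫(3/(y - 4)) dy + ∫(-4*sin(4*y)) dy.
Step 5. Evaluate the standard form [assuming y > 4]: now 3*log(y - 4) - 2*log(y - 1) - 5*log(y + 3) + ∫(y**2/2) dy + ∫(-4*sin(4*y)) dy.
Step 6. Evaluate the standard form: now y**3/6 + 3*log(y - 4) - 2*log(y - 1) - 5*log(y + 3) + ∫(-4*sin(4*y)) dy.
Step 7. Evaluate the standard form: now y**3/6 + 3*log(y - 4) - 2*log(y - 1) - 5*log(y + 3) + cos(4*y).
Answer: y**3/6 + 3*log(y - 4) - 2*log(y - 1) - 5*log(y + 3) + cos(4*y).


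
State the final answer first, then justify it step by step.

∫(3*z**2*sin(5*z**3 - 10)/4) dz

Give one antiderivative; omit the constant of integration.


The answer is -cos(5*z**3 - 10)/20.
Step 1. Substitute u = z**3 - 2, turning ∫(3*z**2*sin(5*z**3 - 10)/4) dz into ∫(sin(5*u)/4) du: now ∫(sin(5*u)/4) du.
Step 2. Evaluate the standard form: now -cos(5*u)/20.
Step 3. Substitute back u = z**3 - 2: now -cos(5*z**3 - 10)/20.
Answer: -cos(5*z**3 - 10)/20.


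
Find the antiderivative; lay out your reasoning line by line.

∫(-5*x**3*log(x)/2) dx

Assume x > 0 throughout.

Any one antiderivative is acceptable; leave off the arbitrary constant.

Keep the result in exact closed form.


Step 1. Integrate ∫(-5*x**3*log(x)/2) dx by parts with u = log(x), dv = (-5*x**3/2) dx, so v = -5*x**4/8 [assuming x > 0]: now -5*x**4*log(x)/8 + ∫(5*x**3/8) dx.
Step 2. Evaluate the standard form: now -5*x**4*log(x)/8 + 5*x**4/32.
Answer: -5*x**4*log(x)/8 + 5*x**4/32.


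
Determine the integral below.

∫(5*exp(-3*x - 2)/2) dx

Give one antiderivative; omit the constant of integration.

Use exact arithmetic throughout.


Answer: -5*exp(-3*x - 2)/6.


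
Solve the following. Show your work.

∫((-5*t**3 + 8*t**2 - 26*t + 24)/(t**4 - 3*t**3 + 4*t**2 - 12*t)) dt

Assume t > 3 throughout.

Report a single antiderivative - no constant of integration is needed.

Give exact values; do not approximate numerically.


Step 1. Decompose ∫((-5*t**3 + 8*t**2 - 26*t + 24)/(t**4 - 3*t**3 + 4*t**2 - 12*t)) dt by partial fractions, (-5*t**3 + 8*t**2 - 26*t + 24)/(t**4 - 3*t**3 + 4*t**2 - 12*t) = 2/(t**2 + 4) - 3/(t - 3) - 2/t: now ∫(-2/t) dt + ∫(-3/(t - 3)) dt + ∫(2/(t**2 + 4)) dt.
Step 2. Evaluate the standard form [assuming t > 0]: now -2*log(t) + ∫(-3/(t - 3)) dt + ∫(2/(t**2 + 4)) dt.
Step 3. Evaluate the standard form [assuming t > 3]: now -2*log(t) - 3*log(t - 3) + ∫(2/(t**2 + 4)) dt.
Step 4. Evaluate the standard form: now -2*log(t) - 3*log(t - 3) + atan(t/2).
Answer: -2*log(t) - 3*log(t - 3) + atan(t/2).


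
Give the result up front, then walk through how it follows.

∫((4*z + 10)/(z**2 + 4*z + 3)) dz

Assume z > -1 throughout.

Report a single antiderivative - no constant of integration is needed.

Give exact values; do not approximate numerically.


The answer is 3*log(z + 1) + log(z + 3).
Step 1. Decompose ∫((4*z + 10)/(z**2 + 4*z + 3)) dz by partial fractions, (4*z + 10)/(z**2 + 4*z + 3) = 1/(z + 3) + 3/(z + 1): now ∫(3/(z + 1)) dz + ∫(1/(z + 3)) dz.
Step 2. Evaluate the standard form [assuming z > -3]: now log(z + 3) + ∫(3/(z + 1)) dz.
Step 3. Evaluate the standard form [assuming z > -1]: now 3*log(z + 1) + log(z + 3).
Answer: 3*log(z + 1) + log(z + 3).


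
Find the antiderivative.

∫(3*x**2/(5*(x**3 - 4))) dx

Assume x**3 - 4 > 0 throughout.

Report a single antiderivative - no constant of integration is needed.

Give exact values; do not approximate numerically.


Answer: log(x**3 - 4)/5.


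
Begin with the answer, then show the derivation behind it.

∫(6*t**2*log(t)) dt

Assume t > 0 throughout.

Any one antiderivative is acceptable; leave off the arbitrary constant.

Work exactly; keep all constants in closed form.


The answer is 2*t**3*log(t) - 2*t**3/3.
Step 1. Integrate ∫(6*t**2*log(t)) dt by parts with u = log(t), dv = (6*t**2) dt, so v = 2*t**3 [assuming t > 0]: now 2*t**3*log(t) + ∫(-2*t**2) dt.
Step 2. Evaluate the standard form: now 2*t**3*log(t) - 2*t**3/3.
Answer: 2*t**3*log(t) - 2*t**3/3.


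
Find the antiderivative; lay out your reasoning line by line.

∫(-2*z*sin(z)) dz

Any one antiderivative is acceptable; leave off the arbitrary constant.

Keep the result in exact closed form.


Step 1. Integrate ∫(-2*z*sin(z)) dz by parts with u = z, dv = (-2*sin(z)) dz, so v = 2*cos(z): now 2*z*cos(z) + ∫(-2*cos(z)) dz.
Step 2. Evaluate the standard form: now 2*z*cos(z) - 2*sin(z).
Answer: 2*z*cos(z) - 2*sin(z).


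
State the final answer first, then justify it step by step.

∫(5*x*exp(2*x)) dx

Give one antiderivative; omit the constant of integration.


The answer is 5*x*exp(2*x)/2 - 5*exp(2*x)/4.
Step 1. Integrate ∫(5*x*exp(2*x)) dx by parts with u = x, dv = (5*exp(2*x)) dx, so v = 5*exp(2*x)/2: now 5*x*exp(2*x)/2 + ∫(-5*exp(2*x)/2) dx.
Step 2. Evaluate the standard form: now 5*x*exp(2*x)/2 - 5*exp(2*x)/4.
Answer: 5*x*exp(2*x)/2 - 5*exp(2*x)/4.


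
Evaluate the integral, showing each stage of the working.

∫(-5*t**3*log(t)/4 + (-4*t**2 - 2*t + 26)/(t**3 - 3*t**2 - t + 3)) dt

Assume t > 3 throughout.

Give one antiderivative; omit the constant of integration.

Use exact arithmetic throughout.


Step 1. Rewrite: now ∫(-5*t**3*log(t)/4) dt + ∫((-4*t**2 - 2*t + 26)/(t**3 - 3*t**2 - t + 3)) dt.
Step 2. Integrate ∫(-5*t**3*log(t)/4) dt by parts with u = log(t), dv = (-5*t**3/4) dt, so v = -5*t**4/16 [assuming t > 0]: now -5*t**4*log(t)/16 + ∫(5*t**3/16) dt + ∫((-4*t**2 - 2*t + 26)/(t**3 - 3*t**2 - t + 3)) dt.
Step 3. Evaluate the standard form: now -5*t**4*log(t)/16 + 5*t**4/64 + ∫((-4*t**2 - 2*t + 26)/(t**3 - 3*t**2 - t + 3)) dt.
Step 4. Decompose ∫((-4*t**2 - 2*t + 26)/(t**3 - 3*t**2 - t + 3)) dt by partial fractions, (-4*t**2 - 2*t + 26)/(t**3 - 3*t**2 - t + 3) = 3/(t + 1) - 5/(t - 1) - 2/(t - 3): now -5*t**4*log(t)/16 + 5*t**4/64 + ∫(-2/(t - 3)) dt + ∫(-5/(t - 1)) dt + ∫(3/(t + 1)) dt.
Step 5. Evaluate the standard form [assuming t > 3]: now -5*t**4*log(t)/16 + 5*t**4/64 - 2*log(t - 3) + ∫(-5/(t - 1)) dt + ∫(3/(t + 1)) dt.
Step 6. Evaluate the standard form [assuming t > -1]: now -5*t**4*log(t)/16 + 5*t**4/64 - 2*log(t - 3) + 3*log(t + 1) + ∫(-5/(t - 1)) dt.
Step 7. Evaluate the standard form [assuming t > 1]: now -5*t**4*log(t)/16 + 5*t**4/64 - 2*log(t - 3) - 5*log(t - 1) + 3*log(t + 1).
Answer: -5*t**4*log(t)/16 + 5*t**4/64 - 2*log(t - 3) - 5*log(t - 1) + 3*log(t + 1).


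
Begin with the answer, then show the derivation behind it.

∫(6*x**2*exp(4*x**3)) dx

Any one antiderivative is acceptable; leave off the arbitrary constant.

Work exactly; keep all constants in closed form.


The answer is exp(4*x**3)/2.
Step 1. Substitute u = x**3, turning ∫(6*x**2*exp(4*x**3)) dx into ∫(2*exp(4*u)) du: now ∫(2*exp(4*u)) du.
Step 2. Evaluate the standard form: now exp(4*u)/2.
Step 3. Substitute back u = x**3: now exp(4*x**3)/2.
Answer: exp(4*x**3)/2.


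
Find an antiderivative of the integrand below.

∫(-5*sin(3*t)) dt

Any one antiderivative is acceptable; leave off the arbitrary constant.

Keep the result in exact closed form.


Answer: 5*cos(3*t)/3.


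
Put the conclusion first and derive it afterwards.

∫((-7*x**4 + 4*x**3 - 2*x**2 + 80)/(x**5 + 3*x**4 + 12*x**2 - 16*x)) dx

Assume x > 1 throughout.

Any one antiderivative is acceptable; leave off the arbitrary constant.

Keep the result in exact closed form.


The answer is -5*log(x) + 3*log(x - 1) - 5*log(x + 4) + atan(x/2).
Step 1. Decompose ∫((-7*x**4 + 4*x**3 - 2*x**2 + 80)/(x**5 + 3*x**4 + 12*x**2 - 16*x)) dx by partial fractions, (-7*x**4 + 4*x**3 - 2*x**2 + 80)/(x**5 + 3*x**4 + 12*x**2 - 16*x) = 2/(x**2 + 4) - 5/(x + 4) + 3/(x - 1) - 5/x: now ∫(-5/x) dx + ∫(3/(x - 1)) dx + ∫(-5/(x + 4)) dx + ∫(2/(x**2 + 4)) dx.
Step 2. Evaluate the standard form [assuming x > 1]: now 3*log(x - 1) + ∫(-5/x) dx + ∫(-5/(x + 4)) dx + ∫(2/(x**2 + 4)) dx.
Step 3. Evaluate the standard form [assuming x > 0]: now -5*log(x) + 3*log(x - 1) + ∫(-5/(x + 4)) dx + ∫(2/(x**2 + 4)) dx.
Step 4. Evaluate the standard form [assuming x > -4]: now -5*log(x) + 3*log(x - 1) - 5*log(x + 4) + ∫(2/(x**2 + 4)) dx.
Step 5. Evaluate the standard form: now -5*log(x) + 3*log(x - 1) - 5*log(x + 4) + atan(x/2).
Answer: -5*log(x) + 3*log(x - 1) - 5*log(x + 4) + atan(x/2).


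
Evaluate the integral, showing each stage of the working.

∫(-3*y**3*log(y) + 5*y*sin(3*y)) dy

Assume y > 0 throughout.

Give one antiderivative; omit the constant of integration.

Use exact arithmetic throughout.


Step 1. Rewrite: now ∫(5*y*sin(3*y)) dy + ∫(-3*y**3*log(y)) dy.
Step 2. Integrate ∫(-3*y**3*log(y)) dy by parts with u = log(y), dv = (-3*y**3) dy, so v = -3*y**4/4 [assuming y > 0]: now -3*y**4*log(y)/4 + ∫(3*y**3/4) dy + ∫(5*y*sin(3*y)) dy.
Step 3. Evaluate the standard form: now -3*y**4*log(y)/4 + 3*y**4/16 + ∫(5*y*sin(3*y)) dy.
Step 4. Integrate ∫(5*y*sin(3*y)) dy by parts with u = y, dv = (5*sin(3*y)) dy, so v = -5*cos(3*y)/3: now -3*y**4*log(y)/4 + 3*y**4/16 - 5*y*cos(3*y)/3 + ∫(5*cos(3*y)/3) dy.
Step 5. Evaluate the standard form: now -3*y**4*log(y)/4 + 3*y**4/16 - 5*y*cos(3*y)/3 + 5*sin(3*y)/9.
Answer: -3*y**4*log(y)/4 + 3*y**4/16 - 5*y*cos(3*y)/3 + 5*sin(3*y)/9.


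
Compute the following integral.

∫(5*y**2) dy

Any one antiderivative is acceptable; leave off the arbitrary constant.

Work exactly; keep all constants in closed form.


Answer: 5*y**3/3.


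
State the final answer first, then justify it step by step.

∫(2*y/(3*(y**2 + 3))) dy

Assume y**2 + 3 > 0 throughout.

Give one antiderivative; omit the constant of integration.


The answer is log(y**2 + 3)/3.
Step 1. Substitute u = y**2 + 3, turning ∫(2*y/(3*(y**2 + 3))) dy into ∫(1/(3*u)) du: now ∫(1/(3*u)) du.
Step 2. Evaluate the standard form [assuming u > 0]: now log(u)/3.
Step 3. Substitute back u = y**2 + 3: now log(y**2 + 3)/3.
Answer: log(y**2 + 3)/3.


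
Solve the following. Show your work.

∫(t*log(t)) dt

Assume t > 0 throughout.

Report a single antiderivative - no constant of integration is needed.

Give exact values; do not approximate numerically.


Step 1. Integrate ∫(t*log(t)) dt by parts with u = log(t), dv = (t) dt, so v = t**2/2 [assuming t > 0]: now t**2*log(t)/2 + ∫(-t/2) dt.
Step 2. Evaluate the standard form: now t**2*log(t)/2 - t**2/4.
Answer: t**2*log(t)/2 - t**2/4.


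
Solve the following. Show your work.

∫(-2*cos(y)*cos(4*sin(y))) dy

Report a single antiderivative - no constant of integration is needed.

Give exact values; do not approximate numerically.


Step 1. Substitute u = sin(y), turning ∫(-2*cos(y)*cos(4*sin(y))) dy into ∫(-2*cos(4*u)) du: now ∫(-2*cos(4*u)) du.
Step 2. Evaluate the standard form: now -sin(4*u)/2.
Step 3. Substitute back u = sin(y): now -sin(4*sin(y))/2.
Answer: -sin(4*sin(y))/2.


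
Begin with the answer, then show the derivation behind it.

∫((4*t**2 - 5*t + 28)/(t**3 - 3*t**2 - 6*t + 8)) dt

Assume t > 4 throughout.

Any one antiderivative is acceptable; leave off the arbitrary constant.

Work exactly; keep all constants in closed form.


The answer is 4*log(t - 4) - 3*log(t - 1) + 3*log(t + 2).
Step 1. Decompose ∫((4*t**2 - 5*t + 28)/(t**3 - 3*t**2 - 6*t + 8)) dt by partial fractions, (4*t**2 - 5*t + 28)/(t**3 - 3*t**2 - 6*t + 8) = 3/(t + 2) - 3/(t - 1) + 4/(t - 4): now ∫(4/(t - 4)) dt + ∫(-3/(t - 1)) dt + ∫(3/(t + 2)) dt.
Step 2. Evaluate the standard form [assuming t > 1]: now -3*log(t - 1) + ∫(4/(t - 4)) dt + ∫(3/(t + 2)) dt.
Step 3. Evaluate the standard form [assuming t > 4]: now 4*log(t - 4) - 3*log(t - 1) + ∫(3/(t + 2)) dt.
Step 4. Evaluate the standard form [assuming t > -2]: now 4*log(t - 4) - 3*log(t - 1) + 3*log(t + 2).
Answer: 4*log(t - 4) - 3*log(t - 1) + 3*log(t + 2).


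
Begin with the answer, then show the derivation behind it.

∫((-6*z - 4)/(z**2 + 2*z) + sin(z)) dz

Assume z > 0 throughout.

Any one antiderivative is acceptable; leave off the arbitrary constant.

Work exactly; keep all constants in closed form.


The answer is -2*log(z) - 4*log(z + 2) - cos(z).
Step 1. Rewrite: now ∫((-6*z - 4)/(z**2 + 2*z)) dz + ∫(sin(z)) dz.
Step 2. Decompose ∫((-6*z - 4)/(z**2 + 2*z)) dz by partial fractions, (-6*z - 4)/(z**2 + 2*z) = -4/(z + 2) - 2/z: now ∫(-2/z) dz + ∫(-4/(z + 2)) dz + ∫(sin(z)) dz.
Step 3. Evaluate the standard form [assuming z > 0]: now -2*log(z) + ∫(-4/(z + 2)) dz + ∫(sin(z)) dz.
Step 4. Evaluate the standard form [assuming z > -2]: now -2*log(z) - 4*log(z + 2) + ∫(sin(z)) dz.
Step 5. Evaluate the standard form: now -2*log(z) - 4*log(z + 2) - cos(z).
Answer: -2*log(z) - 4*log(z + 2) - cos(z).


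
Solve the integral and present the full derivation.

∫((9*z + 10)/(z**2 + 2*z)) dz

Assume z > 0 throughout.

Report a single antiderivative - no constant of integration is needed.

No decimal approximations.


Step 1. Decompose ∫((9*z + 10)/(z**2 + 2*z)) dz by partial fractions, (9*z + 10)/(z**2 + 2*z) = 4/(z + 2) + 5/z: now ∫(5/z) dz + ∫(4/(z + 2)) dz.
Step 2. Evaluate the standard form [assuming z > -2]: now 4*log(z + 2) + ∫(5/z) dz.
Step 3. Evaluate the standard form [assuming z > 0]: now 5*log(z) + 4*log(z + 2).
Answer: 5*log(z) + 4*log(z + 2).


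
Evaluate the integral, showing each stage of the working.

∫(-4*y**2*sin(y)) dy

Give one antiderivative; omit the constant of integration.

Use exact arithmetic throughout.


Step 1. Integrate ∫(-4*y**2*sin(y)) dy by parts with u = y**2, dv = (-4*sin(y)) dy, so v = 4*cos(y): now 4*y**2*cos(y) + ∫(-8*y*cos(y)) dy.
Step 2. Integrate ∫(-8*y*cos(y)) dy by parts with u = y, dv = (-8*cos(y)) dy, so v = -8*sin(y): now 4*y**2*cos(y) - 8*y*sin(y) + ∫(8*sin(y)) dy.
Step 3. Evaluate the standard form: now 4*y**2*cos(y) - 8*y*sin(y) - 8*cos(y).
Answer: 4*y**2*cos(y) - 8*y*sin(y) - 8*cos(y).


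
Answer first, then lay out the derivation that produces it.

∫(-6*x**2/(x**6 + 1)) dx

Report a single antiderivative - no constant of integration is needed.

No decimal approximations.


The answer is -2*atan(x**3).
Step 1. Substitute u = x**3, turning ∫(-6*x**2/(x**6 + 1)) dx into ∫(-2/(u**2 + 1)) du: now ∫(-2/(u**2 + 1)) du.
Step 2. Evaluate the standard form: now -2*atan(u).
Step 3. Substitute back u = x**3: now -2*atan(x**3).
Answer: -2*atan(x**3).


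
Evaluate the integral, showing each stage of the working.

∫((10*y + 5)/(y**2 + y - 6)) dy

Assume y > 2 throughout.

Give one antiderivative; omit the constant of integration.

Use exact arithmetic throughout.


Step 1. Decompose ∫((10*y + 5)/(y**2 + y - 6)) dy by partial fractions, (10*y + 5)/(y**2 + y - 6) = 5/(y + 3) + 5/(y - 2): now ∫(5/(y - 2)) dy + ∫(5/(y + 3)) dy.
Step 2. Evaluate the standard form [assuming y > 2]: now 5*log(y - 2) + ∫(5/(y + 3)) dy.
Step 3. Evaluate the standard form [assuming y > -3]: now 5*log(y - 2) + 5*log(y + 3).
Answer: 5*log(y - 2) + 5*log(y + 3).


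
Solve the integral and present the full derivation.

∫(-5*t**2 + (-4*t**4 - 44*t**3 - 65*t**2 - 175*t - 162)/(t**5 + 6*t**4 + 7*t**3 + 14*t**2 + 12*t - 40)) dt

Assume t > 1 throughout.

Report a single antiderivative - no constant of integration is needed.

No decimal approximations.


Step 1. Rewrite: now ∫(-5*t**2) dt + ∫((-4*t**4 - 44*t**3 - 65*t**2 - 175*t - 162)/(t**5 + 6*t**4 + 7*t**3 + 14*t**2 + 12*t - 40)) dt.
Step 2. Decompose ∫((-4*t**4 - 44*t**3 - 65*t**2 - 175*t - 162)/(t**5 + 6*t**4 + 7*t**3 + 14*t**2 + 12*t - 40)) dt by partial fractions, (-4*t**4 - 44*t**3 - 65*t**2 - 175*t - 162)/(t**5 + 6*t**4 + 7*t**3 + 14*t**2 + 12*t - 40) = -1/(t**2 + 4) + 4/(t + 5) - 3/(t + 2) - 5/(t - 1): now ∫(-5*t**2) dt + ∫(-5/(t - 1)) dt + ∫(-3/(t + 2)) dt + ∫(4/(t + 5)) dt + ∫(-1/(t**2 + 4)) dt.
Step 3. Evaluate the standard form [assuming t > 1]: now -5*log(t - 1) + ∫(-5*t**2) dt + ∫(-3/(t + 2)) dt + ∫(4/(t + 5)) dt + ∫(-1/(t**2 + 4)) dt.
Step 4. Evaluate the standard form [assuming t > -5]: now -5*log(t - 1) + 4*log(t + 5) + ∫(-5*t**2) dt + ∫(-3/(t + 2)) dt + ∫(-1/(t**2 + 4)) dt.
Step 5. Evaluate the standard form [assuming t > -2]: now -5*log(t - 1) - 3*log(t + 2) + 4*log(t + 5) + ∫(-5*t**2) dt + ∫(-1/(t**2 + 4)) dt.
Step 6. Evaluate the standard form: now -5*log(t - 1) - 3*log(t + 2) + 4*log(t + 5) - atan(t/2)/2 + ∫(-5*t**2) dt.
Step 7. Evaluate the standard form: now -5*t**3/3 - 5*log(t - 1) - 3*log(t + 2) + 4*log(t + 5) - atan(t/2)/2.
Answer: -5*t**3/3 - 5*log(t - 1) - 3*log(t + 2) + 4*log(t + 5) - atan(t/2)/2.


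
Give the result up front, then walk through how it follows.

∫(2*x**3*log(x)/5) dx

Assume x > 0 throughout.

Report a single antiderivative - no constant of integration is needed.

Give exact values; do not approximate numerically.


The answer is x**4*log(x)/10 - x**4/40.
Step 1. Integrate ∫(2*x**3*log(x)/5) dx by parts with u = log(x), dv = (2*x**3/5) dx, so v = x**4/10 [assuming x > 0]: now x**4*log(x)/10 + ∫(-x**3/10) dx.
Step 2. Evaluate the standard form: now x**4*log(x)/10 - x**4/40.
Answer: x**4*log(x)/10 - x**4/40.


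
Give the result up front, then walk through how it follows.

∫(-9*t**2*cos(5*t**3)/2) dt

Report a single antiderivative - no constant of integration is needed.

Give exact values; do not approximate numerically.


The answer is -3*sin(5*t**3)/10.
Step 1. Substitute u = t**3, turning ∫(-9*t**2*cos(5*t**3)/2) dt into ∫(-3*cos(5*u)/2) du: now ∫(-3*cos(5*u)/2) du.
Step 2. Evaluate the standard form: now -3*sin(5*u)/10.
Step 3. Substitute back u = t**3: now -3*sin(5*t**3)/10.
Answer: -3*sin(5*t**3)/10.


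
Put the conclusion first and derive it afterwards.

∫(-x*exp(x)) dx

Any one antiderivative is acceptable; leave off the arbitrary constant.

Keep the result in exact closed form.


The answer is -x*exp(x) + exp(x).
Step 1. Integrate ∫(-x*exp(x)) dx by parts with u = x, dv = (-exp(x)) dx, so v = -exp(x): now -x*exp(x) + ∫(exp(x)) dx.
Step 2. Evaluate the standard form: now -x*exp(x) + exp(x).
Answer: -x*exp(x) + exp(x).


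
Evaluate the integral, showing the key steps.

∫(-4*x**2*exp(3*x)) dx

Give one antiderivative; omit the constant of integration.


Step 1. Integrate ∫(-4*x**2*exp(3*x)) dx by parts with u = x**2, dv = (-4*exp(3*x)) dx, so v = -4*exp(3*x)/3: now -4*x**2*exp(3*x)/3 + ∫(8*x*exp(3*x)/3) dx.
Step 2. Integrate ∫(8*x*exp(3*x)/3) dx by parts with u = x, dv = (8*exp(3*x)/3) dx, so v = 8*exp(3*x)/9: now -4*x**2*exp(3*x)/3 + 8*x*exp(3*x)/9 + ∫(-8*exp(3*x)/9) dx.
Step 3. Evaluate the standard form: now -4*x**2*exp(3*x)/3 + 8*x*exp(3*x)/9 - 8*exp(3*x)/27.
Answer: -4*x**2*exp(3*x)/3 + 8*x*exp(3*x)/9 - 8*exp(3*x)/27.


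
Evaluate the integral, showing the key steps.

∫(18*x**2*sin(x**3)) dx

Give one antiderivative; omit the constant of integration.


Step 1. Substitute u = x**3, turning ∫(18*x**2*sin(x**3)) dx into ∫(6*sin(u)) du: now ∫(6*sin(u)) du.
Step 2. Evaluate the standard form: now -6*cos(u).
Step 3. Substitute back u = x**3: now -6*cos(x**3).
Answer: -6*cos(x**3).


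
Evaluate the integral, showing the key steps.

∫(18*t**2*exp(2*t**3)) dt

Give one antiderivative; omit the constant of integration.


Step 1. Substitute u = t**3, turning ∫(18*t**2*exp(2*t**3)) dt into ∫(6*exp(2*u)) du: now ∫(6*exp(2*u)) du.
Step 2. Evaluate the standard form: now 3*exp(2*u).
Step 3. Substitute back u = t**3: now 3*exp(2*t**3).
Answer: 3*exp(2*t**3).


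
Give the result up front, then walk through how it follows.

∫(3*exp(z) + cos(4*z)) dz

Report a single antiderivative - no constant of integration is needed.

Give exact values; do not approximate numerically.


The answer is 3*exp(z) + sin(4*z)/4.
Step 1. Rewrite: now ∫(3*exp(z)) dz + ∫(cos(4*z)) dz.
Step 2. Evaluate the standard form: now sin(4*z)/4 + ∫(3*exp(z)) dz.
Step 3. Evaluate the standard form: now 3*exp(z) + sin(4*z)/4.
Answer: 3*exp(z) + sin(4*z)/4.


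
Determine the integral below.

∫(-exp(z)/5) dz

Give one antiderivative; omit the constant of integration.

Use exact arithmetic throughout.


Answer: -exp(z)/5.


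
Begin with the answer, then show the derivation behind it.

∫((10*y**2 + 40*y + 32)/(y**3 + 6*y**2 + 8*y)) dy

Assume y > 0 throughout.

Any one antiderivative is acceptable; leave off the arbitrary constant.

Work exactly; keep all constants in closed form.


The answer is 4*log(y) + 2*log(y + 2) + 4*log(y + 4).
Step 1. Decompose ∫((10*y**2 + 40*y + 32)/(y**3 + 6*y**2 + 8*y)) dy by partial fractions, (10*y**2 + 40*y + 32)/(y**3 + 6*y**2 + 8*y) = 4/(y + 4) + 2/(y + 2) + 4/y: now ∫(4/y) dy + ∫(2/(y + 2)) dy + ∫(4/(y + 4)) dy.
Step 2. Evaluate the standard form [assuming y > 0]: now 4*log(y) + ∫(2/(y + 2)) dy + ∫(4/(y + 4)) dy.
Step 3. Evaluate the standard form [assuming y > -4]: now 4*log(y) + 4*log(y + 4) + ∫(2/(y + 2)) dy.
Step 4. Evaluate the standard form [assuming y > -2]: now 4*log(y) + 2*log(y + 2) + 4*log(y + 4).
Answer: 4*log(y) + 2*log(y + 2) + 4*log(y + 4).


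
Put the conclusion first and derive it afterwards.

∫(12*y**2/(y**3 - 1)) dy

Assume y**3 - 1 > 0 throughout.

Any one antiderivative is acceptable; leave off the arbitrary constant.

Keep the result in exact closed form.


The answer is 4*log(y**3 - 1).
Step 1. Substitute u = y**3 - 1, turning ∫(12*y**2/(y**3 - 1)) dy into ∫(4/u) du: now ∫(4/u) du.
Step 2. Evaluate the standard form [assuming u > 0]: now 4*log(u).
Step 3. Substitute back u = y**3 - 1: now 4*log(y**3 - 1).
Answer: 4*log(y**3 - 1).


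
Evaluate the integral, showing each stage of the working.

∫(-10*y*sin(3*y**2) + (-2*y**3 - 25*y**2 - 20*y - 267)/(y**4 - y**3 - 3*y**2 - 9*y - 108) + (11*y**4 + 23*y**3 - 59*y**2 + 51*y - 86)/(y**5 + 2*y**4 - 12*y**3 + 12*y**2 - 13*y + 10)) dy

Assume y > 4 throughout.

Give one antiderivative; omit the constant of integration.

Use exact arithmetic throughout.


Step 1. Rewrite: now ∫(-10*y*sin(3*y**2)) dy + ∫((-2*y**3 - 25*y**2 - 20*y - 267)/(y**4 - y**3 - 3*y**2 - 9*y - 108)) dy + ∫((11*y**4 + 23*y**3 - 59*y**2 + 51*y - 86)/(y**5 + 2*y**4 - 12*y**3 + 12*y**2 - 13*y + 10)) dy.
Step 2. Decompose ∫((-2*y**3 - 25*y**2 - 20*y - 267)/(y**4 - y**3 - 3*y**2 - 9*y - 108)) dy by partial fractions, (-2*y**3 - 25*y**2 - 20*y - 267)/(y**4 - y**3 - 3*y**2 - 9*y - 108) = 2/(y**2 + 9) + 3/(y + 3) - 5/(y - 4): now ∫(-10*y*sin(3*y**2)) dy + ∫((11*y**4 + 23*y**3 - 59*y**2 + 51*y - 86)/(y**5 + 2*y**4 - 12*y**3 + 12*y**2 - 13*y + 10)) dy + ∫(-5/(y - 4)) dy + ∫(3/(y + 3)) dy + ∫(2/(y**2 + 9)) dy.
Step 3. Evaluate the standard form [assuming y > 4]: now -5*log(y - 4) + ∫(-10*y*sin(3*y**2)) dy + ∫((11*y**4 + 23*y**3 - 59*y**2 + 51*y - 86)/(y**5 + 2*y**4 - 12*y**3 + 12*y**2 - 13*y + 10)) dy + ∫(3/(y + 3)) dy + ∫(2/(y**2 + 9)) dy.
Step 4. Evaluate the standard form [assuming y > -3]: now -5*log(y - 4) + 3*log(y + 3) + ∫(-10*y*sin(3*y**2)) dy + ∫((11*y**4 + 23*y**3 - 59*y**2 + 51*y - 86)/(y**5 + 2*y**4 - 12*y**3 + 12*y**2 - 13*y + 10)) dy + ∫(2/(y**2 + 9)) dy.
Step 5. Evaluate the standard form: now -5*log(y - 4) + 3*log(y + 3) + 2*atan(y/3)/3 + ∫(-10*y*sin(3*y**2)) dy + ∫((11*y**4 + 23*y**3 - 59*y**2 + 51*y - 86)/(y**5 + 2*y**4 - 12*y**3 + 12*y**2 - 13*y + 10)) dy.
Step 6. Substitute u = y**2, turning ∫(-10*y*sin(3*y**2)) dy into ∫(-5*sin(3*u)) du: now -5*log(y - 4) + 3*log(y + 3) + 2*atan(y/3)/3 + ∫((11*y**4 + 23*y**3 - 59*y**2 + 51*y - 86)/(y**5 + 2*y**4 - 12*y**3 + 12*y**2 - 13*y + 10)) dy + ∫(-5*sin(3*u)) du.
Step 7. Evaluate the standard form: now -5*log(y - 4) + 3*log(y + 3) + 5*cos(3*u)/3 + 2*atan(y/3)/3 + ∫((11*y**4 + 23*y**3 - 59*y**2 + 51*y - 86)/(y**5 + 2*y**4 - 12*y**3 + 12*y**2 - 13*y + 10)) dy.
Step 8. Substitute back u = y**2: now -5*log(y - 4) + 3*log(y + 3) + 5*cos(3*y**2)/3 + 2*atan(y/3)/3 + ∫((11*y**4 + 23*y**3 - 59*y**2 + 51*y - 86)/(y**5 + 2*y**4 - 12*y**3 + 12*y**2 - 13*y + 10)) dy.
Step 9. Decompose ∫((11*y**4 + 23*y**3 - 59*y**2 + 51*y - 86)/(y**5 + 2*y**4 - 12*y**3 + 12*y**2 - 13*y + 10)) dy by partial fractions, (11*y**4 + 23*y**3 - 59*y**2 + 51*y - 86)/(y**5 + 2*y**4 - 12*y**3 + 12*y**2 - 13*y + 10) = -2/(y**2 + 1) + 2/(y + 5) + 5/(y - 1) + 4/(y - 2): now -5*log(y - 4) + 3*log(y + 3) + 5*cos(3*y**2)/3 + 2*atan(y/3)/3 + ∫(4/(y - 2)) dy + ∫(5/(y - 1)) dy + ∫(2/(y + 5)) dy + ∫(-2/(y**2 + 1)) dy.
Step 10. Evaluate the standard form [assuming y > 2]: now -5*log(y - 4) + 4*log(y - 2) + 3*log(y + 3) + 5*cos(3*y**2)/3 + 2*atan(y/3)/3 + ∫(5/(y - 1)) dy + ∫(2/(y + 5)) dy + ∫(-2/(y**2 + 1)) dy.
Step 11. Evaluate the standard form [assuming y > 1]: now -5*log(y - 4) + 4*log(y - 2) + 5*log(y - 1) + 3*log(y + 3) + 5*cos(3*y**2)/3 + 2*atan(y/3)/3 + ∫(2/(y + 5)) dy + ∫(-2/(y**2 + 1)) dy.
Step 12. Evaluate the standard form [assuming y > -5]: now -5*log(y - 4) + 4*log(y - 2) + 5*log(y - 1) + 3*log(y + 3) + 2*log(y + 5) + 5*cos(3*y**2)/3 + 2*atan(y/3)/3 + ∫(-2/(y**2 + 1)) dy.
Step 13. Evaluate the standard form: now -5*log(y - 4) + 4*log(y - 2) + 5*log(y - 1) + 3*log(y + 3) + 2*log(y + 5) + 5*cos(3*y**2)/3 + 2*atan(y/3)/3 - 2*atan(y).
Answer: -5*log(y - 4) + 4*log(y - 2) + 5*log(y - 1) + 3*log(y + 3) + 2*log(y + 5) + 5*cos(3*y**2)/3 + 2*atan(y/3)/3 - 2*atan(y).


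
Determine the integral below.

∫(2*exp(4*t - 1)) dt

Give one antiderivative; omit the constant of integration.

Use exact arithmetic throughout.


Answer: exp(4*t - 1)/2.


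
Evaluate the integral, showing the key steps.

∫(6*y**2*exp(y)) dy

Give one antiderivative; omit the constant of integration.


Step 1. Integrate ∫(6*y**2*exp(y)) dy by parts with u = y**2, dv = (6*exp(y)) dy, so v = 6*exp(y): now 6*y**2*exp(y) + ∫(-12*y*exp(y)) dy.
Step 2. Integrate ∫(-12*y*exp(y)) dy by parts with u = y, dv = (-12*exp(y)) dy, so v = -12*exp(y): now 6*y**2*exp(y) - 12*y*exp(y) + ∫(12*exp(y)) dy.
Step 3. Evaluate the standard form: now 6*y**2*exp(y) - 12*y*exp(y) + 12*exp(y).
Answer: 6*y**2*exp(y) - 12*y*exp(y) + 12*exp(y).


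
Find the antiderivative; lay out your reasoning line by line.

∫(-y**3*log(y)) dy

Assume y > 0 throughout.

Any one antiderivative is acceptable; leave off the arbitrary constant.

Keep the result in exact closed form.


Step 1. Integrate ∫(-y**3*log(y)) dy by parts with u = log(y), dv = (-y**3) dy, so v = -y**4/4 [assuming y > 0]: now -y**4*log(y)/4 + ∫(y**3/4) dy.
Step 2. Evaluate the standard form: now -y**4*log(y)/4 + y**4/16.
Answer: -y**4*log(y)/4 + y**4/16.


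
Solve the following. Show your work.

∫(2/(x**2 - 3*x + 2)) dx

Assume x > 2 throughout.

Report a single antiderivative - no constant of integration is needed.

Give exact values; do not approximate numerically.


Step 1. Decompose ∫(2/(x**2 - 3*x + 2)) dx by partial fractions, 2/(x**2 - 3*x + 2) = -2/(x - 1) + 2/(x - 2): now ∫(2/(x - 2)) dx + ∫(-2/(x - 1)) dx.
Step 2. Evaluate the standard form [assuming x > 2]: now 2*log(x - 2) + ∫(-2/(x - 1)) dx.
Step 3. Evaluate the standard form [assuming x > 1]: now 2*log(x - 2) - 2*log(x - 1).
Answer: 2*log(x - 2) - 2*log(x - 1).


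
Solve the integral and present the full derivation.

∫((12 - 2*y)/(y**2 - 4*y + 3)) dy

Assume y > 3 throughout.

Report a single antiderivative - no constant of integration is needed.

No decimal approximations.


Step 1. Decompose ∫((12 - 2*y)/(y**2 - 4*y + 3)) dy by partial fractions, (12 - 2*y)/(y**2 - 4*y + 3) = -5/(y - 1) + 3/(y - 3): now ∫(3/(y - 3)) dy + ∫(-5/(y - 1)) dy.
Step 2. Evaluate the standard form [assuming y > 1]: now -5*log(y - 1) + ∫(3/(y - 3)) dy.
Step 3. Evaluate the standard form [assuming y > 3]: now 3*log(y - 3) - 5*log(y - 1).
Answer: 3*log(y - 3) - 5*log(y - 1).


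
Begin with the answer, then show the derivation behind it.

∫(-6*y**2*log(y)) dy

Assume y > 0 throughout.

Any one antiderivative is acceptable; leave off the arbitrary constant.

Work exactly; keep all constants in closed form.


The answer is -2*y**3*log(y) + 2*y**3/3.
Step 1. Integrate ∫(-6*y**2*log(y)) dy by parts with u = log(y), dv = (-6*y**2) dy, so v = -2*y**3 [assuming y > 0]: now -2*y**3*log(y) + ∫(2*y**2) dy.
Step 2. Evaluate the standard form: now -2*y**3*log(y) + 2*y**3/3.
Answer: -2*y**3*log(y) + 2*y**3/3.


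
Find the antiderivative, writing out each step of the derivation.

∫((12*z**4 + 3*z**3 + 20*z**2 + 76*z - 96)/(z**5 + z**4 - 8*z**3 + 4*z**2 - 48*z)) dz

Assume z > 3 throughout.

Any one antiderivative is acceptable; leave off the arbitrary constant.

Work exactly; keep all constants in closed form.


Step 1. Decompose ∫((12*z**4 + 3*z**3 + 20*z**2 + 76*z - 96)/(z**5 + z**4 - 8*z**3 + 4*z**2 - 48*z)) dz by partial fractions, (12*z**4 + 3*z**3 + 20*z**2 + 76*z - 96)/(z**5 + z**4 - 8*z**3 + 4*z**2 - 48*z) = -4/(z**2 + 4) + 5/(z + 4) + 5/(z - 3) + 2/z: now ∫(2/z) dz + ∫(5/(z - 3)) dz + ∫(5/(z + 4)) dz + ∫(-4/(z**2 + 4)) dz.
Step 2. Evaluate the standard form [assuming z > -4]: now 5*log(z + 4) + ∫(2/z) dz + ∫(5/(z - 3)) dz + ∫(-4/(z**2 + 4)) dz.
Step 3. Evaluate the standard form [assuming z > 3]: now 5*log(z - 3) + 5*log(z + 4) + ∫(2/z) dz + ∫(-4/(z**2 + 4)) dz.
Step 4. Evaluate the standard form [assuming z > 0]: now 2*log(z) + 5*log(z - 3) + 5*log(z + 4) + ∫(-4/(z**2 + 4)) dz.
Step 5. Evaluate the standard form: now 2*log(z) + 5*log(z - 3) + 5*log(z + 4) - 2*atan(z/2).
Answer: 2*log(z) + 5*log(z - 3) + 5*log(z + 4) - 2*atan(z/2).


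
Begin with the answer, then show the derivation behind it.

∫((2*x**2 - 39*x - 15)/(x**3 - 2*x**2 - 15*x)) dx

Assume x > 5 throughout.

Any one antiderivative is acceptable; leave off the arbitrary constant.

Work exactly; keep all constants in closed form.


The answer is log(x) - 4*log(x - 5) + 5*log(x + 3).
Step 1. Decompose ∫((2*x**2 - 39*x - 15)/(x**3 - 2*x**2 - 15*x)) dx by partial fractions, (2*x**2 - 39*x - 15)/(x**3 - 2*x**2 - 15*x) = 5/(x + 3) - 4/(x - 5) + 1/x: now ∫(1/x) dx + ∫(-4/(x - 5)) dx + ∫(5/(x + 3)) dx.
Step 2. Evaluate the standard form [assuming x > 0]: now log(x) + ∫(-4/(x - 5)) dx + ∫(5/(x + 3)) dx.
Step 3. Evaluate the standard form [assuming x > 5]: now log(x) - 4*log(x - 5) + ∫(5/(x + 3)) dx.
Step 4. Evaluate the standard form [assuming x > -3]: now log(x) - 4*log(x - 5) + 5*log(x + 3).
Answer: log(x) - 4*log(x - 5) + 5*log(x + 3).


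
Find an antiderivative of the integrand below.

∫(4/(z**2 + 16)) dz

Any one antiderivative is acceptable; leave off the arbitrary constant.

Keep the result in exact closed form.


Answer: atan(z/4).


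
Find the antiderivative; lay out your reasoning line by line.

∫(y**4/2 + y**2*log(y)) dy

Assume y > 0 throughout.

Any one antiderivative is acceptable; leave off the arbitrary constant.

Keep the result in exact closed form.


Step 1. Rewrite: now ∫(y**4/2) dy + ∫(y**2*log(y)) dy.
Step 2. Evaluate the standard form: now y**5/10 + ∫(y**2*log(y)) dy.
Step 3. Integrate ∫(y**2*log(y)) dy by parts with u = log(y), dv = (y**2) dy, so v = y**3/3 [assuming y > 0]: now y**5/10 + y**3*log(y)/3 + ∫(-y**2/3) dy.
Step 4. Evaluate the standard form: now y**5/10 + y**3*log(y)/3 - y**3/9.
Answer: y**5/10 + y**3*log(y)/3 - y**3/9.


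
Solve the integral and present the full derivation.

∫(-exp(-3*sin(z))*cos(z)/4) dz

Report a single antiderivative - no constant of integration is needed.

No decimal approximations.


Step 1. Substitute u = sin(z), turning ∫(-exp(-3*sin(z))*cos(z)/4) dz into ∫(-exp(-3*u)/4) du: now ∫(-exp(-3*u)/4) du.
Step 2. Evaluate the standard form: now exp(-3*u)/12.
Step 3. Substitute back u = sin(z): now exp(-3*sin(z))/12.
Answer: exp(-3*sin(z))/12.


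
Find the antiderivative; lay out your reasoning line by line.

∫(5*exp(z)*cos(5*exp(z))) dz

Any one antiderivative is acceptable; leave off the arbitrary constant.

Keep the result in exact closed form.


Step 1. Substitute u = exp(z), turning ∫(5*exp(z)*cos(5*exp(z))) dz into ∫(5*cos(5*u)) du: now ∫(5*cos(5*u)) du.
Step 2. Evaluate the standard form: now sin(5*u).
Step 3. Substitute back u = exp(z): now sin(5*exp(z)).
Answer: sin(5*exp(z)).


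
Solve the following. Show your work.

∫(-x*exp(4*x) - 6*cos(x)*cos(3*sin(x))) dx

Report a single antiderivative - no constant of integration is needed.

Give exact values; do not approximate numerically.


Step 1. Rewrite: now ∫(-x*exp(4*x)) dx + ∫(-6*cos(x)*cos(3*sin(x))) dx.
Step 2. Substitute u = sin(x), turning ∫(-6*cos(x)*cos(3*sin(x))) dx into ∫(-6*cos(3*u)) du: now ∫(-x*exp(4*x)) dx + ∫(-6*cos(3*u)) du.
Step 3. Evaluate the standard form: now -2*sin(3*u) + ∫(-x*exp(4*x)) dx.
Step 4. Substitute back u = sin(x): now -2*sin(3*sin(x)) + ∫(-x*exp(4*x)) dx.
Step 5. Integrate ∫(-x*exp(4*x)) dx by parts with u = x, dv = (-exp(4*x)) dx, so v = -exp(4*x)/4: now -x*exp(4*x)/4 - 2*sin(3*sin(x)) + ∫(exp(4*x)/4) dx.
Step 6. Evaluate the standard form: now -x*exp(4*x)/4 + exp(4*x)/16 - 2*sin(3*sin(x)).
Answer: -x*exp(4*x)/4 + exp(4*x)/16 - 2*sin(3*sin(x)).
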